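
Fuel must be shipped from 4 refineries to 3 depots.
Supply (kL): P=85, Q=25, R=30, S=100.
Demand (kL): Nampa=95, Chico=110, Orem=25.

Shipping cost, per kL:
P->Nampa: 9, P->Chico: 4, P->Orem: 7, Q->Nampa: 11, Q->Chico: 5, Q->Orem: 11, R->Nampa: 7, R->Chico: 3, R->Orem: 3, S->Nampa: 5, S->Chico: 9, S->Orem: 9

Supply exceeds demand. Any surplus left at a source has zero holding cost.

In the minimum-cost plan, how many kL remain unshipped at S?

5

Minimum-cost shipments:
  P–Chico: 85 × 4 = 340
  Q–Chico: 20 × 5 = 100
  R–Chico: 5 × 3 = 15
  R–Orem: 25 × 3 = 75
  S–Nampa: 95 × 5 = 475
Total cost = 1005.
S ships 95 of its 100, leaving 5.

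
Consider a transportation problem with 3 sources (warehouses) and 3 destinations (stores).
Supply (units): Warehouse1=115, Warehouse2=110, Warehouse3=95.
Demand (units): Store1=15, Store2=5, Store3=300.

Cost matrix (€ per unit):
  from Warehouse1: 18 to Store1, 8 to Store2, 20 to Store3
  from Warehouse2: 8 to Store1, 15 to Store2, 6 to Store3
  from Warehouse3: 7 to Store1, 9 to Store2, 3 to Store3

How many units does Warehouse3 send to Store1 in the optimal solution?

0

Optimal shipments:
  Warehouse1->Store1: 15 × €18 = €270
  Warehouse1->Store2: 5 × €8 = €40
  Warehouse1->Store3: 95 × €20 = €1900
  Warehouse2->Store3: 110 × €6 = €660
  Warehouse3->Store3: 95 × €3 = €285
Total cost = €3155.
The route Warehouse3→Store1 is not used.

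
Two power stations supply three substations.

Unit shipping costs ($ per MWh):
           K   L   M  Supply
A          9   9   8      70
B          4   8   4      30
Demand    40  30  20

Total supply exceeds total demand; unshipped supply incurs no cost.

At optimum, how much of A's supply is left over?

10

Minimum-cost shipments:
  A→K: 10 × $9 = $90
  A→L: 30 × $9 = $270
  A→M: 20 × $8 = $160
  B→K: 30 × $4 = $120
Total cost = $640.
A ships 60 of its 70, leaving 10.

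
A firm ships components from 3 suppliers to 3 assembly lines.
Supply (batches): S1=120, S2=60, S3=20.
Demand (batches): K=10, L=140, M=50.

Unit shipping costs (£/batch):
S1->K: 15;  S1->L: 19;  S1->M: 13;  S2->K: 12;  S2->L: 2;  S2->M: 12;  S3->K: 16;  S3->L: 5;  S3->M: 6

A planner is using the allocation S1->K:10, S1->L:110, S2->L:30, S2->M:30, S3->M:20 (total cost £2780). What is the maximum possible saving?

Current plan cost = 10·15 + 110·19 + 30·2 + 30·12 + 20·6 = £2780.
Optimal plan:
  S1->K: 10 × £15 = £150
  S1->L: 60 × £19 = £1140
  S1->M: 50 × £13 = £650
  S2->L: 60 × £2 = £120
  S3->L: 20 × £5 = £100
Optimal cost = £2160.
Saving = 2780 − 2160 = £620.

620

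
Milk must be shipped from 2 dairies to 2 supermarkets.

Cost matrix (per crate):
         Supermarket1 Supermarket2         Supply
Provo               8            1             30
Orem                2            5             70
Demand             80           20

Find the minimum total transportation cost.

An optimal shipping plan:
  Provo→Supermarket1: 10 × 8 = 80
  Provo→Supermarket2: 20 × 1 = 20
  Orem→Supermarket1: 70 × 2 = 140
Total = 80 + 20 + 140 = 240.

240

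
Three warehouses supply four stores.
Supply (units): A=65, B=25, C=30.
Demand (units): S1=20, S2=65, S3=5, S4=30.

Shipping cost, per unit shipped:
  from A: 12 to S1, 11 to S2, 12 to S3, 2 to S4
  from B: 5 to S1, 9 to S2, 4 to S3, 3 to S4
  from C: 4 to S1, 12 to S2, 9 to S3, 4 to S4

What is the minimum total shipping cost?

One minimum-cost allocation:
  A→S2: 35 units
  A→S4: 30 units
  B→S2: 20 units
  B→S3: 5 units
  C→S1: 20 units
  C→S2: 10 units
Total cost = 845.

845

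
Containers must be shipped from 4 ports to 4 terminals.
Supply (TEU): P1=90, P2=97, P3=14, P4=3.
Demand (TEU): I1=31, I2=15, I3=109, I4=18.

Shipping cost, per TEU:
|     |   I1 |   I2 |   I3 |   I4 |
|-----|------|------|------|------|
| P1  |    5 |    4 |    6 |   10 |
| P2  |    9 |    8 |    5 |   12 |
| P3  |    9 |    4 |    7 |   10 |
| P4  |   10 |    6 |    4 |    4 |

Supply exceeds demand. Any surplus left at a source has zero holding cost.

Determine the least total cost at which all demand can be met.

934

An optimal shipping plan:
  P1→I1: 31 × 5 = 155
  P1→I2: 15 × 4 = 60
  P1→I3: 12 × 6 = 72
  P1→I4: 15 × 10 = 150
  P2→I3: 97 × 5 = 485
  P4→I4: 3 × 4 = 12
Total = 155 + 60 + 72 + 150 + 485 + 12 = 934.
(Supply check: P1 ships 73; P2 ships 97; P3 ships 0; P4 ships 3.)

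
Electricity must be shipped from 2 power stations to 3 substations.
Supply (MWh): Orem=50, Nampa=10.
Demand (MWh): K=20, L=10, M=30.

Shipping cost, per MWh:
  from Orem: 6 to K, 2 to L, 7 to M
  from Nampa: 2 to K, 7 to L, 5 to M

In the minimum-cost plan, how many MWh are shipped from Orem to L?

Optimal shipments:
  Orem→K: 10 × 6 = 60
  Orem→L: 10 × 2 = 20
  Orem→M: 30 × 7 = 210
  Nampa→K: 10 × 2 = 20
Total cost = 310.
So Orem→L carries 10 MWh.

10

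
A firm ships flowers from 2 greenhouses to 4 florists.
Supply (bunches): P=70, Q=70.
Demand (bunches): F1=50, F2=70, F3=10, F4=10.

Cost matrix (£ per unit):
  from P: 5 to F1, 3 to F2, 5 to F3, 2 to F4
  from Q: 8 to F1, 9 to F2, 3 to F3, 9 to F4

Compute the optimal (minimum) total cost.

720

One minimum-cost allocation:
  P->F2: 60 bunches
  P->F4: 10 bunches
  Q->F1: 50 bunches
  Q->F2: 10 bunches
  Q->F3: 10 bunches
Total cost = £720.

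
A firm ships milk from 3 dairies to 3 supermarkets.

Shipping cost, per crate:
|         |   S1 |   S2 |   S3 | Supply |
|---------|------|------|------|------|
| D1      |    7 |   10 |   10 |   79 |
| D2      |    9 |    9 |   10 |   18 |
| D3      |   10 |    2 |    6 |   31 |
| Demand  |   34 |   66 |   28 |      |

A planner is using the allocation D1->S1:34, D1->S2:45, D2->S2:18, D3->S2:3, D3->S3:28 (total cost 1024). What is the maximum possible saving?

Current plan cost = 34·7 + 45·10 + 18·9 + 3·2 + 28·6 = 1024.
Optimal plan:
  D1–S1: 34 × 7 = 238
  D1–S2: 17 × 10 = 170
  D1–S3: 28 × 10 = 280
  D2–S2: 18 × 9 = 162
  D3–S2: 31 × 2 = 62
Optimal cost = 912.
Saving = 1024 − 912 = 112.

112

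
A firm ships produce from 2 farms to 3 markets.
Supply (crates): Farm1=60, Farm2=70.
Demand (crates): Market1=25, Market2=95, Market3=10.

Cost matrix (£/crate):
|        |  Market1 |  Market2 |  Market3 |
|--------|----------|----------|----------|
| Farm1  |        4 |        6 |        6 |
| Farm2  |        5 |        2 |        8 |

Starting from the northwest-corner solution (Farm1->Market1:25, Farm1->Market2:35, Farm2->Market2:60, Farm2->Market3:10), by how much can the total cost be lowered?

Current plan cost = 25·4 + 35·6 + 60·2 + 10·8 = £510.
Optimal plan:
  Farm1 to Market1: 25 crates
  Farm1 to Market2: 25 crates
  Farm1 to Market3: 10 crates
  Farm2 to Market2: 70 crates
Optimal cost = £450.
Saving = 510 − 450 = £60.

60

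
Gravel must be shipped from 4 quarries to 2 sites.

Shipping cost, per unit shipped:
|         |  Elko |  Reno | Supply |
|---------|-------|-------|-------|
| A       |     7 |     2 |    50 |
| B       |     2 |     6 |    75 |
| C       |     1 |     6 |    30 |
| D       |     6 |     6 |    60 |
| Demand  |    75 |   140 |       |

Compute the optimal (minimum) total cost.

A cheapest plan:
  A->Reno: 50 × 2 = 100
  B->Elko: 45 × 2 = 90
  B->Reno: 30 × 6 = 180
  C->Elko: 30 × 1 = 30
  D->Reno: 60 × 6 = 360
Total = 100 + 90 + 180 + 30 + 360 = 760.

760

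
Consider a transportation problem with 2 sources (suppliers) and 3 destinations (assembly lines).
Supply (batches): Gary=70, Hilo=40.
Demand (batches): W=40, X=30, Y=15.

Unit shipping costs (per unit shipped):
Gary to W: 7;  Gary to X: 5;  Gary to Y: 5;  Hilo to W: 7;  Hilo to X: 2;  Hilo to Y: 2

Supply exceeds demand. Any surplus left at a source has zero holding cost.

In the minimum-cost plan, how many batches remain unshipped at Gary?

25

Minimum-cost shipments:
  Gary→W: 40 batches
  Gary→X: 5 batches
  Hilo→X: 25 batches
  Hilo→Y: 15 batches
Total cost = 385.
Gary ships 45 of its 70, leaving 25.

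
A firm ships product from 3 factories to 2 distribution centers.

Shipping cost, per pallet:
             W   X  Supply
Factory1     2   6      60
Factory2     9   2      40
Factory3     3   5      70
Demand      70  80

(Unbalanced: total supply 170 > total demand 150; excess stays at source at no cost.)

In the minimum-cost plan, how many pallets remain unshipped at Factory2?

An optimal plan:
  Factory1→W: 60 pallets
  Factory2→X: 40 pallets
  Factory3→W: 10 pallets
  Factory3→X: 40 pallets
Total cost = 430.
Factory2 ships 40 of its 40, leaving 0.

0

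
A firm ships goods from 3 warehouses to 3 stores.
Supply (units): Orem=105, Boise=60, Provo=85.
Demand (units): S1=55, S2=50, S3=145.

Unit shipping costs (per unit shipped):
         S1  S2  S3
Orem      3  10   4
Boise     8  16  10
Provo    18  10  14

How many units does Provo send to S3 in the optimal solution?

The minimum-cost plan:
  Orem->S3: 105 × 4 = 420
  Boise->S1: 55 × 8 = 440
  Boise->S3: 5 × 10 = 50
  Provo->S2: 50 × 10 = 500
  Provo->S3: 35 × 14 = 490
Total cost = 1900.
So Provo→S3 carries 35 units.

35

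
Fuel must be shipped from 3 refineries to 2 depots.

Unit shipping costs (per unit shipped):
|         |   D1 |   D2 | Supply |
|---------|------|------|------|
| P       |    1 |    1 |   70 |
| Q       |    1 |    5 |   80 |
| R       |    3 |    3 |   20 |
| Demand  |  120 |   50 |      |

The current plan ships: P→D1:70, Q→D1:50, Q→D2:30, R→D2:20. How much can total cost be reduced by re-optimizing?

Current plan cost = 70·1 + 50·1 + 30·5 + 20·3 = 330.
Optimal plan:
  P–D1: 20 kL
  P–D2: 50 kL
  Q–D1: 80 kL
  R–D1: 20 kL
Optimal cost = 210.
Saving = 330 − 210 = 120.

120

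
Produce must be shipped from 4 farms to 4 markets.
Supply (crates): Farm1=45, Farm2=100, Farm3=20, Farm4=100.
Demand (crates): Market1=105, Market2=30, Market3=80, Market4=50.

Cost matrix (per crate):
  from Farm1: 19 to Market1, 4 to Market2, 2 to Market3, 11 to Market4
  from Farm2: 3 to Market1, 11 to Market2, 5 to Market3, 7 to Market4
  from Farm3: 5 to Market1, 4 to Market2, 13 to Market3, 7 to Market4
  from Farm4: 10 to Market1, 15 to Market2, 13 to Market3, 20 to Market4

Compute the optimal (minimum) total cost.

An optimal shipping plan:
  Farm1->Market2: 10 crates
  Farm1->Market3: 35 crates
  Farm2->Market1: 5 crates
  Farm2->Market3: 45 crates
  Farm2->Market4: 50 crates
  Farm3->Market2: 20 crates
  Farm4->Market1: 100 crates
Total cost = 1780.
(Supply check: Farm1 ships 45; Farm2 ships 100; Farm3 ships 20; Farm4 ships 100.)

1780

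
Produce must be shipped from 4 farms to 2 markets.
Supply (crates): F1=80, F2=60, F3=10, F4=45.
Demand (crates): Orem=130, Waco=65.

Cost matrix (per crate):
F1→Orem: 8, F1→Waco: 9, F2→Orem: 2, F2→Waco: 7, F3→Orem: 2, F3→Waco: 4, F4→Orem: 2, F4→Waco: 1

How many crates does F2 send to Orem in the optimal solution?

60

Optimal shipments:
  F1→Orem: 60 × 8 = 480
  F1→Waco: 20 × 9 = 180
  F2→Orem: 60 × 2 = 120
  F3→Orem: 10 × 2 = 20
  F4→Waco: 45 × 1 = 45
Total cost = 845.
So F2→Orem carries 60 crates.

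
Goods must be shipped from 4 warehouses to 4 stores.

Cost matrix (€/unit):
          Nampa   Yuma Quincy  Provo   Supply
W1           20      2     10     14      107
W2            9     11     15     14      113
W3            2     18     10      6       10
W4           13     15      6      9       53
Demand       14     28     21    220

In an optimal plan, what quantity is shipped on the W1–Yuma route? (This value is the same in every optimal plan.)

28

The minimum-cost plan:
  W1 to Yuma: 28 × €2 = €56
  W1 to Quincy: 21 × €10 = €210
  W1 to Provo: 58 × €14 = €812
  W2 to Nampa: 14 × €9 = €126
  W2 to Provo: 99 × €14 = €1386
  W3 to Provo: 10 × €6 = €60
  W4 to Provo: 53 × €9 = €477
Total cost = €3127.
So W1→Yuma carries 28 units.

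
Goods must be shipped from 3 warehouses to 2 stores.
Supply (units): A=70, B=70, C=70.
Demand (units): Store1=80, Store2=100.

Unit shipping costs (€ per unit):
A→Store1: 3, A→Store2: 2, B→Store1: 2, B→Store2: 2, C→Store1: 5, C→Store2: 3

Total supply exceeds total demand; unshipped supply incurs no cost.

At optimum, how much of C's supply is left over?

30

Minimum-cost shipments:
  A to Store1: 10 × €3 = €30
  A to Store2: 60 × €2 = €120
  B to Store1: 70 × €2 = €140
  C to Store2: 40 × €3 = €120
Total cost = €410.
C ships 40 of its 70, leaving 30.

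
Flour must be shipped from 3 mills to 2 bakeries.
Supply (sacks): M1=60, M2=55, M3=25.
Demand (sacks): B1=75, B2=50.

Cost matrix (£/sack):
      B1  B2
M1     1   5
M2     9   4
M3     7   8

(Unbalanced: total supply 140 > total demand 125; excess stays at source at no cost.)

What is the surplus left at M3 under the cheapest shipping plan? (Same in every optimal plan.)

Minimum-cost shipments:
  M1→B1: 60 × £1 = £60
  M2→B2: 50 × £4 = £200
  M3→B1: 15 × £7 = £105
Total cost = £365.
M3 ships 15 of its 25, leaving 10.

10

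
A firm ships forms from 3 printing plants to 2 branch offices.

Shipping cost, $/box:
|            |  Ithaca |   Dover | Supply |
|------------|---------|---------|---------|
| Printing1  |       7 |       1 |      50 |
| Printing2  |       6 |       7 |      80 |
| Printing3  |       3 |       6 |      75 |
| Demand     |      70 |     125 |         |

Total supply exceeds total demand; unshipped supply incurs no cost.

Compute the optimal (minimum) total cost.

One minimum-cost allocation:
  Printing1 to Dover: 50 × $1 = $50
  Printing2 to Dover: 70 × $7 = $490
  Printing3 to Ithaca: 70 × $3 = $210
  Printing3 to Dover: 5 × $6 = $30
Total = 50 + 490 + 210 + 30 = $780.

780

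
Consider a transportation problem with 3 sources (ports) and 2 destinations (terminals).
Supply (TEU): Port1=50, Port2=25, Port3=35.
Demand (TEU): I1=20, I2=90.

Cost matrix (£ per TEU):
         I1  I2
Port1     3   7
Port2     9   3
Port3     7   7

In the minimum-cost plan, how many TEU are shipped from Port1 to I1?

20

Solving gives:
  Port1–I1: 20 × £3 = £60
  Port1–I2: 30 × £7 = £210
  Port2–I2: 25 × £3 = £75
  Port3–I2: 35 × £7 = £245
Total cost = £590.
So Port1→I1 carries 20 TEU.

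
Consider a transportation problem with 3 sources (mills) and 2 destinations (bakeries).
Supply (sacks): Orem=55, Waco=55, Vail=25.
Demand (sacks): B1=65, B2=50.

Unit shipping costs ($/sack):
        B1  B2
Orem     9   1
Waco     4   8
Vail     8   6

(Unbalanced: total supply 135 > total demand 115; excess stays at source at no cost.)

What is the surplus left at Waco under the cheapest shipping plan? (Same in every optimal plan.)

An optimal plan:
  Orem->B2: 50 × $1 = $50
  Waco->B1: 55 × $4 = $220
  Vail->B1: 10 × $8 = $80
Total cost = $350.
Waco ships 55 of its 55, leaving 0.

0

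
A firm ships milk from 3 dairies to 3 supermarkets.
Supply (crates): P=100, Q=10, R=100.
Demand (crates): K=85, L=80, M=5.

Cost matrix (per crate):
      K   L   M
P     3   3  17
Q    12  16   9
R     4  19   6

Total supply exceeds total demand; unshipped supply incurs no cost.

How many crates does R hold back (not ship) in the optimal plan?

Minimum-cost shipments:
  P->K: 20 crates
  P->L: 80 crates
  R->K: 65 crates
  R->M: 5 crates
Total cost = 590.
R ships 70 of its 100, leaving 30.

30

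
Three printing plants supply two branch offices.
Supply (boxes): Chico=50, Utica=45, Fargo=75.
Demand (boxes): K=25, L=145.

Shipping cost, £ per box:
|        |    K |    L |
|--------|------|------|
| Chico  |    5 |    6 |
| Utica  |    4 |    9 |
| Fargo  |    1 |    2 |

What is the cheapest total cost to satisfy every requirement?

730

One minimum-cost allocation:
  Chico to L: 50 × £6 = £300
  Utica to K: 25 × £4 = £100
  Utica to L: 20 × £9 = £180
  Fargo to L: 75 × £2 = £150
Total = 300 + 100 + 180 + 150 = £730.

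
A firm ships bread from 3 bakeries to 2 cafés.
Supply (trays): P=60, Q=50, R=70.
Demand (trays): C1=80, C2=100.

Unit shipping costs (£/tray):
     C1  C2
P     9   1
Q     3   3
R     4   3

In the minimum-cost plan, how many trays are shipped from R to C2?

The minimum-cost plan:
  P→C2: 60 × £1 = £60
  Q→C1: 50 × £3 = £150
  R→C1: 30 × £4 = £120
  R→C2: 40 × £3 = £120
Total cost = £450.
So R→C2 carries 40 trays.

40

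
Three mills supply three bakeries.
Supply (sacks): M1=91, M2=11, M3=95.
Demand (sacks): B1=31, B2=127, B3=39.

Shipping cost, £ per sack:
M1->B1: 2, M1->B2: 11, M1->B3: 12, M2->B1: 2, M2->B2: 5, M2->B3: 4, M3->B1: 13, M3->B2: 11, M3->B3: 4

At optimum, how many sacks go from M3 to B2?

56

Solving gives:
  M1 to B1: 31 × £2 = £62
  M1 to B2: 60 × £11 = £660
  M2 to B2: 11 × £5 = £55
  M3 to B2: 56 × £11 = £616
  M3 to B3: 39 × £4 = £156
Total cost = £1549.
So M3→B2 carries 56 sacks.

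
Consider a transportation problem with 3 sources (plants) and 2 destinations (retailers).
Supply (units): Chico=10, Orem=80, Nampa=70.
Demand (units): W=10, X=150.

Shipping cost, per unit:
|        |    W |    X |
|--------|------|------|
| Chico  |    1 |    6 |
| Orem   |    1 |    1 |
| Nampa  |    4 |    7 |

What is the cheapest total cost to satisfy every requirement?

580

An optimal shipping plan:
  Chico to W: 10 units
  Orem to X: 80 units
  Nampa to X: 70 units
Total cost = 580.
(Supply check: Chico ships 10; Orem ships 80; Nampa ships 70.)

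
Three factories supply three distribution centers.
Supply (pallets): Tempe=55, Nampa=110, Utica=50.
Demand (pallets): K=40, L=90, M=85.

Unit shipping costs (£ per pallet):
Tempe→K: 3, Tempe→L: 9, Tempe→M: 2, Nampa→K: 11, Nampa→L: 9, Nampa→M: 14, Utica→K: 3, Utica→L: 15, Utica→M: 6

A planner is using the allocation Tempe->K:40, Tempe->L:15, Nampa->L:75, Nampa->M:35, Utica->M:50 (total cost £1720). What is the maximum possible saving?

Current plan cost = 40·3 + 15·9 + 75·9 + 35·14 + 50·6 = £1720.
Optimal plan:
  Tempe->M: 55 × £2 = £110
  Nampa->K: 20 × £11 = £220
  Nampa->L: 90 × £9 = £810
  Utica->K: 20 × £3 = £60
  Utica->M: 30 × £6 = £180
Optimal cost = £1380.
Saving = 1720 − 1380 = £340.

340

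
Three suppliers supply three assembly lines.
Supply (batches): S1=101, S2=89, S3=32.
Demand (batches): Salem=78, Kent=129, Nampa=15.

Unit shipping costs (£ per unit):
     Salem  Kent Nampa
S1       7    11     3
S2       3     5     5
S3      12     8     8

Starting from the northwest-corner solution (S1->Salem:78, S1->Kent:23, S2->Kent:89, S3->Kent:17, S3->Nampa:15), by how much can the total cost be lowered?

120

Current plan cost = 78·7 + 23·11 + 89·5 + 17·8 + 15·8 = £1500.
Optimal plan:
  S1→Salem: 78 × £7 = £546
  S1→Kent: 8 × £11 = £88
  S1→Nampa: 15 × £3 = £45
  S2→Kent: 89 × £5 = £445
  S3→Kent: 32 × £8 = £256
Optimal cost = £1380.
Saving = 1500 − 1380 = £120.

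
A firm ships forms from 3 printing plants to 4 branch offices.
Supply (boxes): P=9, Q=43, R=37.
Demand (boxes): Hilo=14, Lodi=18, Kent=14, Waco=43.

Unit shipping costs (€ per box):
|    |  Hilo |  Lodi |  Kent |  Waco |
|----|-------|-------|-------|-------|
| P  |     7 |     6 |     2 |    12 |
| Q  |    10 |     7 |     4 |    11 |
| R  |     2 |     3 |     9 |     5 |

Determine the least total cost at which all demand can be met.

A cheapest plan:
  P to Kent: 9 × €2 = €18
  Q to Lodi: 18 × €7 = €126
  Q to Kent: 5 × €4 = €20
  Q to Waco: 20 × €11 = €220
  R to Hilo: 14 × €2 = €28
  R to Waco: 23 × €5 = €115
Total = 18 + 126 + 20 + 220 + 28 + 115 = €527.

527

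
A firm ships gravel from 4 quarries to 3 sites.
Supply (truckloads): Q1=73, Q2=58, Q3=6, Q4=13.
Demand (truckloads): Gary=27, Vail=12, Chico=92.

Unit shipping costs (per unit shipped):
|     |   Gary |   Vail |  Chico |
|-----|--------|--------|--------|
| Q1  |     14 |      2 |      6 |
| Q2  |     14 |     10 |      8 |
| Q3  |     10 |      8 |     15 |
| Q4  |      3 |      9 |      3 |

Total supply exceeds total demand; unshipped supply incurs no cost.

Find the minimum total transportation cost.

Optimal allocation:
  Q1 to Vail: 12 × 2 = 24
  Q1 to Chico: 61 × 6 = 366
  Q2 to Gary: 8 × 14 = 112
  Q2 to Chico: 31 × 8 = 248
  Q3 to Gary: 6 × 10 = 60
  Q4 to Gary: 13 × 3 = 39
Total = 24 + 366 + 112 + 248 + 60 + 39 = 849.
(Supply check: Q1 ships 73; Q2 ships 39; Q3 ships 6; Q4 ships 13.)

849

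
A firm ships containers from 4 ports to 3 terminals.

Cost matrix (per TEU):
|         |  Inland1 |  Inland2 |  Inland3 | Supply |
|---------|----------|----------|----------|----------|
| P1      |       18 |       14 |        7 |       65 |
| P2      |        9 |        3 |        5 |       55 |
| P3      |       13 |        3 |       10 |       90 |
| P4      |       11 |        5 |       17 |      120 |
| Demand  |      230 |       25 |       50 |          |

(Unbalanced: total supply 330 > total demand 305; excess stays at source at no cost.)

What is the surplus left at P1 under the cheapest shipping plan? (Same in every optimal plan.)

15

Minimum-cost shipments:
  P1→Inland3: 50 × 7 = 350
  P2→Inland1: 55 × 9 = 495
  P3→Inland1: 55 × 13 = 715
  P3→Inland2: 25 × 3 = 75
  P4→Inland1: 120 × 11 = 1320
Total cost = 2955.
P1 ships 50 of its 65, leaving 15.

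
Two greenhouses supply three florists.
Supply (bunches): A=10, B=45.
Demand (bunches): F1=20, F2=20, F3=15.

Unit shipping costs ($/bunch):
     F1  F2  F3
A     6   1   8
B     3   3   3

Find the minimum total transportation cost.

145

Optimal allocation:
  A→F2: 10 × $1 = $10
  B→F1: 20 × $3 = $60
  B→F2: 10 × $3 = $30
  B→F3: 15 × $3 = $45
Total = 10 + 60 + 30 + 45 = $145.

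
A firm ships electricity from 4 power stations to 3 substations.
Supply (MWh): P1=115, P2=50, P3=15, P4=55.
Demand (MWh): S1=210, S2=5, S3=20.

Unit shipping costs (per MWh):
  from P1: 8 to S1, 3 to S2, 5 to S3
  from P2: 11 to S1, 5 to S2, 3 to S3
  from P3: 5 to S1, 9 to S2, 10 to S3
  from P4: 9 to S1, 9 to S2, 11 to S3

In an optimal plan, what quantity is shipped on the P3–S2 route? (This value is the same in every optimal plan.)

0

Solving gives:
  P1→S1: 115 × 8 = 920
  P2→S1: 25 × 11 = 275
  P2→S2: 5 × 5 = 25
  P2→S3: 20 × 3 = 60
  P3→S1: 15 × 5 = 75
  P4→S1: 55 × 9 = 495
Total cost = 1850.
The route P3→S2 is not used.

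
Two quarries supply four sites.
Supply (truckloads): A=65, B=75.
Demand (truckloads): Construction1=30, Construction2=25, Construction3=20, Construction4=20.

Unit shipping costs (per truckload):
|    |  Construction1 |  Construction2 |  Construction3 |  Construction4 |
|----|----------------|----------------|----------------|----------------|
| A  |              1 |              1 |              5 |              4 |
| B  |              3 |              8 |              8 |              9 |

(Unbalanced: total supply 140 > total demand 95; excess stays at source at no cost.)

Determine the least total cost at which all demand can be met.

A cheapest plan:
  A–Construction2: 25 × 1 = 25
  A–Construction3: 20 × 5 = 100
  A–Construction4: 20 × 4 = 80
  B–Construction1: 30 × 3 = 90
Total = 25 + 100 + 80 + 90 = 295.
(Supply check: A ships 65; B ships 30.)

295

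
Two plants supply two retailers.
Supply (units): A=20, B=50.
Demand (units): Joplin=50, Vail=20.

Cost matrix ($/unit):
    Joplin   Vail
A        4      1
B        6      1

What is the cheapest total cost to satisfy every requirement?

An optimal shipping plan:
  A to Joplin: 20 units
  B to Joplin: 30 units
  B to Vail: 20 units
Total cost = $280.
(Supply check: A ships 20; B ships 50.)

280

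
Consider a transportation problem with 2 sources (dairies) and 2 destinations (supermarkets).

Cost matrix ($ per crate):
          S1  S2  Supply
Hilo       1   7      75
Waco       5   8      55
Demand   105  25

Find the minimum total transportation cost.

An optimal shipping plan:
  Hilo to S1: 75 × $1 = $75
  Waco to S1: 30 × $5 = $150
  Waco to S2: 25 × $8 = $200
Total = 75 + 150 + 200 = $425.
(Supply check: Hilo ships 75; Waco ships 55.)

425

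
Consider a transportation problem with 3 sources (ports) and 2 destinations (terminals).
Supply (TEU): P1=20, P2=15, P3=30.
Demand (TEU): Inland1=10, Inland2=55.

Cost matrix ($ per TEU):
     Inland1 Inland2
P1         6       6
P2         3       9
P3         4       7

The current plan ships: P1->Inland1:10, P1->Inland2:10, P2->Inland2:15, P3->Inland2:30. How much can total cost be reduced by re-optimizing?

Current plan cost = 10·6 + 10·6 + 15·9 + 30·7 = $465.
Optimal plan:
  P1->Inland2: 20 TEU
  P2->Inland1: 10 TEU
  P2->Inland2: 5 TEU
  P3->Inland2: 30 TEU
Optimal cost = $405.
Saving = 465 − 405 = $60.

60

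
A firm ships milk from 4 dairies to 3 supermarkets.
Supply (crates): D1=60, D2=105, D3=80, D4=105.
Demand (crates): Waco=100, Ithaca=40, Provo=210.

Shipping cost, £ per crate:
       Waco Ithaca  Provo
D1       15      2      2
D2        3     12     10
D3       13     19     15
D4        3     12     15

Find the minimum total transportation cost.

An optimal shipping plan:
  D1–Ithaca: 35 crates
  D1–Provo: 25 crates
  D2–Provo: 105 crates
  D3–Provo: 80 crates
  D4–Waco: 100 crates
  D4–Ithaca: 5 crates
Total cost = £2730.

2730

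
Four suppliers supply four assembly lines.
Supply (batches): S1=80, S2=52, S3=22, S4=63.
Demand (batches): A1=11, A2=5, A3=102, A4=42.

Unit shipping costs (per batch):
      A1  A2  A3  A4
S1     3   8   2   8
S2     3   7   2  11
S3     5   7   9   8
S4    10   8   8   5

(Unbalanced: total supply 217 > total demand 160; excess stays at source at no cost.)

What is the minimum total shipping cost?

482

One minimum-cost allocation:
  S1->A1: 11 × 3 = 33
  S1->A3: 69 × 2 = 138
  S2->A2: 5 × 7 = 35
  S2->A3: 33 × 2 = 66
  S4->A4: 42 × 5 = 210
Total = 33 + 138 + 35 + 66 + 210 = 482.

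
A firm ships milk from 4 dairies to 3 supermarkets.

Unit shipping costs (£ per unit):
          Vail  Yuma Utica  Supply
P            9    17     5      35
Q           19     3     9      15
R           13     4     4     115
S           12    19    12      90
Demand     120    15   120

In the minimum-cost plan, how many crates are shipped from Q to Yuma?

15

The minimum-cost plan:
  P to Vail: 30 crates
  P to Utica: 5 crates
  Q to Yuma: 15 crates
  R to Utica: 115 crates
  S to Vail: 90 crates
Total cost = £1880.
So Q→Yuma carries 15 crates.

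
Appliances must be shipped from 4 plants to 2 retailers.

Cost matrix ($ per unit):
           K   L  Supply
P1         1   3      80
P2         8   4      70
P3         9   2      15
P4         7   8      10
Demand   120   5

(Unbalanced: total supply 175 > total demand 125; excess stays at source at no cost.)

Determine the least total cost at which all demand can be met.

Optimal allocation:
  P1–K: 80 × $1 = $80
  P2–K: 30 × $8 = $240
  P3–L: 5 × $2 = $10
  P4–K: 10 × $7 = $70
Total = 80 + 240 + 10 + 70 = $400.
(Supply check: P1 ships 80; P2 ships 30; P3 ships 5; P4 ships 10.)

400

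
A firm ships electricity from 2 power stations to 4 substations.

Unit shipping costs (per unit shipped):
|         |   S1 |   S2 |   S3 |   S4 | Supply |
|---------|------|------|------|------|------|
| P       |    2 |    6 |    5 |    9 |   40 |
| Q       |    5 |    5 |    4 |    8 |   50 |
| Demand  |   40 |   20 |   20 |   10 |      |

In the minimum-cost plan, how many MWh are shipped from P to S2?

Solving gives:
  P to S1: 40 MWh
  Q to S2: 20 MWh
  Q to S3: 20 MWh
  Q to S4: 10 MWh
Total cost = 340.
The route P→S2 is not used.

0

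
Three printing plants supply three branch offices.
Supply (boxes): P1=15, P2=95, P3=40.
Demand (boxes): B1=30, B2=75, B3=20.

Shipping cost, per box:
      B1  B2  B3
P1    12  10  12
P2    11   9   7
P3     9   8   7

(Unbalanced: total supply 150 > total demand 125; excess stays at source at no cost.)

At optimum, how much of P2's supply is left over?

10

An optimal plan:
  P2–B2: 65 × 9 = 585
  P2–B3: 20 × 7 = 140
  P3–B1: 30 × 9 = 270
  P3–B2: 10 × 8 = 80
Total cost = 1075.
P2 ships 85 of its 95, leaving 10.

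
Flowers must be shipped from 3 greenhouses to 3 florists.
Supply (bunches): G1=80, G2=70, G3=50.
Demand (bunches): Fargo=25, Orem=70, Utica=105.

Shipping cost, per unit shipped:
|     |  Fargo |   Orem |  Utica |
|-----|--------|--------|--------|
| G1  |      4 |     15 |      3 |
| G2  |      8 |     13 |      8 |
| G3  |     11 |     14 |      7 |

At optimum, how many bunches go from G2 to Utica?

0

Solving gives:
  G1→Fargo: 25 × 4 = 100
  G1→Utica: 55 × 3 = 165
  G2→Orem: 70 × 13 = 910
  G3→Utica: 50 × 7 = 350
Total cost = 1525.
The route G2→Utica is not used.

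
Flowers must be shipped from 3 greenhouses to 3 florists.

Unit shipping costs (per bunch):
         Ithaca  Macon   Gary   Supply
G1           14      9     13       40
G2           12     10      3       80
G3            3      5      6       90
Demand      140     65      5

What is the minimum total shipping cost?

1495

An optimal shipping plan:
  G1->Macon: 40 × 9 = 360
  G2->Ithaca: 50 × 12 = 600
  G2->Macon: 25 × 10 = 250
  G2->Gary: 5 × 3 = 15
  G3->Ithaca: 90 × 3 = 270
Total = 360 + 600 + 250 + 15 + 270 = 1495.
(Supply check: G1 ships 40; G2 ships 80; G3 ships 90.)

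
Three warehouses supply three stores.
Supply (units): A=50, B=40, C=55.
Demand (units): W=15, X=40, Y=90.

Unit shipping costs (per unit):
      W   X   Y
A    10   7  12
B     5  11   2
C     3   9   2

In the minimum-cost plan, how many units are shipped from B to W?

Optimal shipments:
  A to W: 10 × 10 = 100
  A to X: 40 × 7 = 280
  B to Y: 40 × 2 = 80
  C to W: 5 × 3 = 15
  C to Y: 50 × 2 = 100
Total cost = 575.
The route B→W is not used.

0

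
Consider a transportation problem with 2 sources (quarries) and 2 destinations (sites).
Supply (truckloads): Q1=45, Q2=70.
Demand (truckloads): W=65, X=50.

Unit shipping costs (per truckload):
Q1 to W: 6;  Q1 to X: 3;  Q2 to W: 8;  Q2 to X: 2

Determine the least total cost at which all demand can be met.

An optimal shipping plan:
  Q1->W: 45 × 6 = 270
  Q2->W: 20 × 8 = 160
  Q2->X: 50 × 2 = 100
Total = 270 + 160 + 100 = 530.
(Supply check: Q1 ships 45; Q2 ships 70.)

530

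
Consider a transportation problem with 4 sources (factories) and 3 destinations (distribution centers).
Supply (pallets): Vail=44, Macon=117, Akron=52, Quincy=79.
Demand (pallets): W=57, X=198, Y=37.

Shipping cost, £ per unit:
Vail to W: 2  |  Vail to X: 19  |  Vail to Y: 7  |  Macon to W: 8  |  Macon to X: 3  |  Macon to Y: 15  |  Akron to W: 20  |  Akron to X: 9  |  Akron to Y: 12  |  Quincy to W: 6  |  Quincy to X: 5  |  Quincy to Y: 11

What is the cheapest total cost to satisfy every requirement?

One minimum-cost allocation:
  Vail->W: 44 pallets
  Macon->X: 117 pallets
  Akron->X: 15 pallets
  Akron->Y: 37 pallets
  Quincy->W: 13 pallets
  Quincy->X: 66 pallets
Total cost = £1426.

1426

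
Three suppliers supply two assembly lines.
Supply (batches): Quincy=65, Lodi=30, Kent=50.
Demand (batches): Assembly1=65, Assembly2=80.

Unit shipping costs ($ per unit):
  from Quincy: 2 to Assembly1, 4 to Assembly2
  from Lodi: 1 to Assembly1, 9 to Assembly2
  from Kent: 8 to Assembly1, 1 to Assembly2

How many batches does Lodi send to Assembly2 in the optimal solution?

0

Optimal shipments:
  Quincy to Assembly1: 35 × $2 = $70
  Quincy to Assembly2: 30 × $4 = $120
  Lodi to Assembly1: 30 × $1 = $30
  Kent to Assembly2: 50 × $1 = $50
Total cost = $270.
The route Lodi→Assembly2 is not used.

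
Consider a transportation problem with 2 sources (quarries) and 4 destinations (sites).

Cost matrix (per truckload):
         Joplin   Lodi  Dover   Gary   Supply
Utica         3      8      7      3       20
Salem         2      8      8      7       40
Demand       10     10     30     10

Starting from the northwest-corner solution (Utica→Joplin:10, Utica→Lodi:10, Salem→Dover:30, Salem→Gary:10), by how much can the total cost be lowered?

Current plan cost = 10·3 + 10·8 + 30·8 + 10·7 = 420.
Optimal plan:
  Utica–Dover: 10 × 7 = 70
  Utica–Gary: 10 × 3 = 30
  Salem–Joplin: 10 × 2 = 20
  Salem–Lodi: 10 × 8 = 80
  Salem–Dover: 20 × 8 = 160
Optimal cost = 360.
Saving = 420 − 360 = 60.

60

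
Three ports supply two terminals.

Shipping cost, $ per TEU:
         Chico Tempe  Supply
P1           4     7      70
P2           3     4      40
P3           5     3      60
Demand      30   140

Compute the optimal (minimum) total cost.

740

A cheapest plan:
  P1–Chico: 30 TEU
  P1–Tempe: 40 TEU
  P2–Tempe: 40 TEU
  P3–Tempe: 60 TEU
Total cost = $740.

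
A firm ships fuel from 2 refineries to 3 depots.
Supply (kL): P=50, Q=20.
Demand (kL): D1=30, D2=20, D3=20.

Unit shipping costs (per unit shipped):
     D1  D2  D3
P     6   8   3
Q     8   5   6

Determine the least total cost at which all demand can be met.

340

A cheapest plan:
  P–D1: 30 × 6 = 180
  P–D3: 20 × 3 = 60
  Q–D2: 20 × 5 = 100
Total = 180 + 60 + 100 = 340.
(Supply check: P ships 50; Q ships 20.)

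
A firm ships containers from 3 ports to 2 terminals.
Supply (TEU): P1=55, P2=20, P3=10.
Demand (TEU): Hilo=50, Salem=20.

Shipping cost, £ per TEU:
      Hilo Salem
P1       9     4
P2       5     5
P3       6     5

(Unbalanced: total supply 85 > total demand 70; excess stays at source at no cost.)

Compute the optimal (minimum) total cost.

420

Optimal allocation:
  P1 to Hilo: 20 TEU
  P1 to Salem: 20 TEU
  P2 to Hilo: 20 TEU
  P3 to Hilo: 10 TEU
Total cost = £420.
(Supply check: P1 ships 40; P2 ships 20; P3 ships 10.)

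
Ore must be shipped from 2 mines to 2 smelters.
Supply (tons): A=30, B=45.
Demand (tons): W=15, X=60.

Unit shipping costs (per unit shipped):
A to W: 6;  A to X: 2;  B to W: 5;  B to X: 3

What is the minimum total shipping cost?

225

One minimum-cost allocation:
  A→X: 30 × 2 = 60
  B→W: 15 × 5 = 75
  B→X: 30 × 3 = 90
Total = 60 + 75 + 90 = 225.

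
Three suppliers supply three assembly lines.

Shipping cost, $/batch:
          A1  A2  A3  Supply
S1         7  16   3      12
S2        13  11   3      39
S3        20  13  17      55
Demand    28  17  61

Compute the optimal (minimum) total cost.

One minimum-cost allocation:
  S1 to A3: 12 batches
  S2 to A3: 39 batches
  S3 to A1: 28 batches
  S3 to A2: 17 batches
  S3 to A3: 10 batches
Total cost = $1104.
(Supply check: S1 ships 12; S2 ships 39; S3 ships 55.)

1104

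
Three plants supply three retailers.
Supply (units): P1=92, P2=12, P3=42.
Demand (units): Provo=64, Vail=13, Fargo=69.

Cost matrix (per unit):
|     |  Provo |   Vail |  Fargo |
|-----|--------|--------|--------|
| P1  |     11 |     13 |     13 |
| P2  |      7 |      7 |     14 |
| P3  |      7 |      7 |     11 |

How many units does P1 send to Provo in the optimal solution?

23

Optimal shipments:
  P1–Provo: 23 × 11 = 253
  P1–Fargo: 69 × 13 = 897
  P2–Provo: 12 × 7 = 84
  P3–Provo: 29 × 7 = 203
  P3–Vail: 13 × 7 = 91
Total cost = 1528.
So P1→Provo carries 23 units.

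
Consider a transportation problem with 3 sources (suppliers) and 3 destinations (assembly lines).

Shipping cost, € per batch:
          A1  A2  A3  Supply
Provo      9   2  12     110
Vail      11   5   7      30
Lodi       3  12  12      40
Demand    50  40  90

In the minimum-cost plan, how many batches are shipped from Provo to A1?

Optimal shipments:
  Provo->A1: 10 × €9 = €90
  Provo->A2: 40 × €2 = €80
  Provo->A3: 60 × €12 = €720
  Vail->A3: 30 × €7 = €210
  Lodi->A1: 40 × €3 = €120
Total cost = €1220.
So Provo→A1 carries 10 batches.

10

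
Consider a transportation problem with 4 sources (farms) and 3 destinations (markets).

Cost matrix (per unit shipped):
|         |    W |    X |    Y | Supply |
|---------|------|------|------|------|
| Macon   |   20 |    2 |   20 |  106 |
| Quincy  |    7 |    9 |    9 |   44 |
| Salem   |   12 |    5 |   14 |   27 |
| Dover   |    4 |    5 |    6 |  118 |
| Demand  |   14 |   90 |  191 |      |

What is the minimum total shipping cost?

1954

Optimal allocation:
  Macon→X: 90 × 2 = 180
  Macon→Y: 16 × 20 = 320
  Quincy→Y: 44 × 9 = 396
  Salem→W: 14 × 12 = 168
  Salem→Y: 13 × 14 = 182
  Dover→Y: 118 × 6 = 708
Total = 180 + 320 + 396 + 168 + 182 + 708 = 1954.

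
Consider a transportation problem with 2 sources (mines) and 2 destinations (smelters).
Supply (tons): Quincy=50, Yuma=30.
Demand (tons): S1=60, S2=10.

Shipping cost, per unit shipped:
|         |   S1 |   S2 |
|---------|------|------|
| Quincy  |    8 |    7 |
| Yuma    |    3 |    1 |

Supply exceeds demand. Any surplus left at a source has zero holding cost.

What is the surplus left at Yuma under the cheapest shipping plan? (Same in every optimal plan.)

0

Minimum-cost shipments:
  Quincy->S1: 40 × 8 = 320
  Yuma->S1: 20 × 3 = 60
  Yuma->S2: 10 × 1 = 10
Total cost = 390.
Yuma ships 30 of its 30, leaving 0.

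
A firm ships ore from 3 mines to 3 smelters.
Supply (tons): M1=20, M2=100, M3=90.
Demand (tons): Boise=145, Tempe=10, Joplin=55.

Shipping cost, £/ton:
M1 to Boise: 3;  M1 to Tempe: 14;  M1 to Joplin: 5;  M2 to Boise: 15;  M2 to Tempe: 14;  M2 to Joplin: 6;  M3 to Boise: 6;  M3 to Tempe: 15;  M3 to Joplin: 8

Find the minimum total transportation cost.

A cheapest plan:
  M1→Boise: 20 × £3 = £60
  M2→Boise: 35 × £15 = £525
  M2→Tempe: 10 × £14 = £140
  M2→Joplin: 55 × £6 = £330
  M3→Boise: 90 × £6 = £540
Total = 60 + 525 + 140 + 330 + 540 = £1595.
(Supply check: M1 ships 20; M2 ships 100; M3 ships 90.)

1595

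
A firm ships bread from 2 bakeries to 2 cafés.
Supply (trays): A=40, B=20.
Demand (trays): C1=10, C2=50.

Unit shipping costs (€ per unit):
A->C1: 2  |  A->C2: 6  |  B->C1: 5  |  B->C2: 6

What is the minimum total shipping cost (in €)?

One minimum-cost allocation:
  A–C1: 10 × €2 = €20
  A–C2: 30 × €6 = €180
  B–C2: 20 × €6 = €120
Total = 20 + 180 + 120 = €320.

320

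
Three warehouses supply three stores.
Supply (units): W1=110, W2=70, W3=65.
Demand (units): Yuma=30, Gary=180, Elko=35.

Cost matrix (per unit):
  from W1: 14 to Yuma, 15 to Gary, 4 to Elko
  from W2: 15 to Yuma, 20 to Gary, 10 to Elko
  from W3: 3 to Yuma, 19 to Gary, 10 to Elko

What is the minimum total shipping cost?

Optimal allocation:
  W1->Gary: 75 units
  W1->Elko: 35 units
  W2->Gary: 70 units
  W3->Yuma: 30 units
  W3->Gary: 35 units
Total cost = 3420.

3420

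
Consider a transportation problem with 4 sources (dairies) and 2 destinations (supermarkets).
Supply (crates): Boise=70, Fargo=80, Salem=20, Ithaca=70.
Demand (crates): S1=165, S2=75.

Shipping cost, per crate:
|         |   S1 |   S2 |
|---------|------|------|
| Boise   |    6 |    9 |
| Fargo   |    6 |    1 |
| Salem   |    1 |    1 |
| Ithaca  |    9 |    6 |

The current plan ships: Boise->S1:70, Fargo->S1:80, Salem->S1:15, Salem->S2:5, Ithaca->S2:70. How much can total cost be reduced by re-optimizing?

Current plan cost = 70·6 + 80·6 + 15·1 + 5·1 + 70·6 = 1340.
Optimal plan:
  Boise to S1: 70 × 6 = 420
  Fargo to S1: 5 × 6 = 30
  Fargo to S2: 75 × 1 = 75
  Salem to S1: 20 × 1 = 20
  Ithaca to S1: 70 × 9 = 630
Optimal cost = 1175.
Saving = 1340 − 1175 = 165.

165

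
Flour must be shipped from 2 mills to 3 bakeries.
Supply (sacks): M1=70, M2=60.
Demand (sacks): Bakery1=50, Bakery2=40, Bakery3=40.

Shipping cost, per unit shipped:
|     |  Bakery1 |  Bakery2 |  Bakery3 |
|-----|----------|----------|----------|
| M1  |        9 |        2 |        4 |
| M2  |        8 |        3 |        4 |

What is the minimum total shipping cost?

An optimal shipping plan:
  M1 to Bakery2: 40 sacks
  M1 to Bakery3: 30 sacks
  M2 to Bakery1: 50 sacks
  M2 to Bakery3: 10 sacks
Total cost = 640.
(Supply check: M1 ships 70; M2 ships 60.)

640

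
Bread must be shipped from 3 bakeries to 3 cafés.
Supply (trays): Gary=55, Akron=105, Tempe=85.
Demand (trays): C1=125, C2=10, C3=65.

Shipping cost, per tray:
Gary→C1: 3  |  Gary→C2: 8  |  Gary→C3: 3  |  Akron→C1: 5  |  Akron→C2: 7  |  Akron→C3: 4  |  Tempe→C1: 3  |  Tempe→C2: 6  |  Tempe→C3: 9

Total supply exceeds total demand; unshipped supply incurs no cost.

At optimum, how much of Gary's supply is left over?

An optimal plan:
  Gary->C1: 40 × 3 = 120
  Gary->C3: 15 × 3 = 45
  Akron->C2: 10 × 7 = 70
  Akron->C3: 50 × 4 = 200
  Tempe->C1: 85 × 3 = 255
Total cost = 690.
Gary ships 55 of its 55, leaving 0.

0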